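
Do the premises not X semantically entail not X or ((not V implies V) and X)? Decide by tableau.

Yes

Initial set: {not X; not (not X or ((not V implies V) and X))}.
not (not X or ((not V implies V) and X)): α-rule — add not not X, not ((not V implies V) and X).
× closes — contains both X and not X.
All 1 branch closes.
Every branch closed, so the premises entail the conclusion.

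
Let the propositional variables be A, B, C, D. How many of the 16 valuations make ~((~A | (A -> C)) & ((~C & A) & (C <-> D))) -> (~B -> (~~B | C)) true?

12

Initial set: {(~((~A | (A -> C)) & ((~C & A) & (C <-> D))) -> (~B -> (~~B | C)))}.
(~((~A | (A -> C)) & ((~C & A) & (C <-> D))) -> (~B -> (~~B | C))): β-rule — branch into ~~((~A | (A -> C)) & ((~C & A) & (C <-> D)))  //  (~B -> (~~B | C)).
  branch 1 (add ~~((~A | (A -> C)) & ((~C & A) & (C <-> D)))):
    ~~((~A | (A -> C)) & ((~C & A) & (C <-> D))): α-rule — add (~A | (A -> C)), ((~C & A) & (C <-> D)).
    ((~C & A) & (C <-> D)): α-rule — add (~C & A), (C <-> D).
    (~C & A): α-rule — add ~C, A.
    (~A | (A -> C)): β-rule — branch into ~A  //  (A -> C).
      branch 1.1 (add ~A):
        × closes — contains both A and ~A.
      branch 1.2 (add (A -> C)):
        (C <-> D): β-rule — branch into C, D  //  ~C, ~D.
          branch 1.2.1 (add C, D):
            × closes — contains both C and ~C.
          branch 1.2.2 (add ~C, ~D):
            (A -> C): β-rule — branch into ~A  //  C.
              branch 1.2.2.1 (add ~A):
                × closes — contains both A and ~A.
              branch 1.2.2.2 (add C):
                × closes — contains both C and ~C.
  branch 2 (add (~B -> (~~B | C))):
    (~B -> (~~B | C)): β-rule — branch into ~~B  //  (~~B | C).
      branch 2.1 (add ~~B):
        ○ open, literals {B=1}.
      branch 2.2 (add (~~B | C)):
        (~~B | C): β-rule — branch into ~~B  //  C.
          branch 2.2.1 (add ~~B):
            ~~B: drop double negation, giving B.
            ○ open, literals {B=1}.
          branch 2.2.2 (add C):
            ○ open, literals {C=1}.
4 branches closed, 3 open.
Each open branch fixes some atoms; the unmentioned ones are free. Counting distinct full assignments: branch {B=1} (A, C, D) contributes 8 new; branch {B=1} (A, C, D) contributes 0 new; branch {C=1} (A, B, D) contributes 4 new. Total: 12.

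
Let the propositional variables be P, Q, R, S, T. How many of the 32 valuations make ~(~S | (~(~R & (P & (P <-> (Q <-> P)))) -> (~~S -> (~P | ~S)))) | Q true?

Initial set: {(~(~S | (~(~R & (P & (P <-> (Q <-> P)))) -> (~~S -> (~P | ~S)))) | Q)}.
(~(~S | (~(~R & (P & (P <-> (Q <-> P)))) -> (~~S -> (~P | ~S)))) | Q): β-rule — branch into ~(~S | (~(~R & (P & (P <-> (Q <-> P)))) -> (~~S -> (~P | ~S))))  //  Q.
  branch 1 (add ~(~S | (~(~R & (P & (P <-> (Q <-> P)))) -> (~~S -> (~P | ~S))))):
    ~(~S | (~(~R & (P & (P <-> (Q <-> P)))) -> (~~S -> (~P | ~S)))): α-rule — add ~~S, ~(~(~R & (P & (P <-> (Q <-> P)))) -> (~~S -> (~P | ~S))).
    ~(~(~R & (P & (P <-> (Q <-> P)))) -> (~~S -> (~P | ~S))): α-rule — add ~(~R & (P & (P <-> (Q <-> P)))), ~(~~S -> (~P | ~S)).
    ~(~~S -> (~P | ~S)): α-rule — add ~~S, ~(~P | ~S).
    ~~S: drop double negation, giving S.
    ~(~P | ~S): α-rule — add ~~P, ~~S.
    ~(~R & (P & (P <-> (Q <-> P)))): β-rule — branch into ~~R  //  ~(P & (P <-> (Q <-> P))).
      branch 1.1 (add ~~R):
        ○ open, literals {P=1, R=1, S=1}.
      branch 1.2 (add ~(P & (P <-> (Q <-> P)))):
        ~(P & (P <-> (Q <-> P))): β-rule — branch into ~P  //  ~(P <-> (Q <-> P)).
          branch 1.2.1 (add ~P):
            × closes — contains both P and ~P.
          branch 1.2.2 (add ~(P <-> (Q <-> P))):
            ~(P <-> (Q <-> P)): β-rule — branch into P, ~(Q <-> P)  //  ~P, (Q <-> P).
              branch 1.2.2.1 (add P, ~(Q <-> P)):
                ~(Q <-> P): β-rule — branch into Q, ~P  //  ~Q, P.
                  branch 1.2.2.1.1 (add Q, ~P):
                    × closes — contains both P and ~P.
                  branch 1.2.2.1.2 (add ~Q, P):
                    ○ open, literals {P=1, Q=0, S=1}.
              branch 1.2.2.2 (add ~P, (Q <-> P)):
                × closes — contains both P and ~P.
  branch 2 (add Q):
    ○ open, literals {Q=1}.
3 branches closed, 3 open.
Each open branch fixes some atoms; the unmentioned ones are free. Counting distinct full assignments: branch {P=1, R=1, S=1} (Q, T) contributes 4 new; branch {P=1, Q=0, S=1} (R, T) contributes 2 new; branch {Q=1} (P, R, S, T) contributes 14 new. Total: 20.

20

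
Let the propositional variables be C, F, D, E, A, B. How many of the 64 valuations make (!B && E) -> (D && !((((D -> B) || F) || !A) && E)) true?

50

Initial set: {((!B && E) -> (D && !((((D -> B) || F) || !A) && E)))}.
((!B && E) -> (D && !((((D -> B) || F) || !A) && E))): β-rule — branch into !(!B && E)  //  (D && !((((D -> B) || F) || !A) && E)).
  branch 1 (add !(!B && E)):
    !(!B && E): β-rule — branch into !!B  //  !E.
      branch 1.1 (add !!B):
        ○ open, literals {B=1}.
      branch 1.2 (add !E):
        ○ open, literals {E=0}.
  branch 2 (add (D && !((((D -> B) || F) || !A) && E))):
    (D && !((((D -> B) || F) || !A) && E)): α-rule — add D, !((((D -> B) || F) || !A) && E).
    !((((D -> B) || F) || !A) && E): β-rule — branch into !(((D -> B) || F) || !A)  //  !E.
      branch 2.1 (add !(((D -> B) || F) || !A)):
        !(((D -> B) || F) || !A): α-rule — add !((D -> B) || F), !!A.
        !((D -> B) || F): α-rule — add !(D -> B), !F.
        !(D -> B): α-rule — add D, !B.
        ○ open, literals {A=1, B=0, D=1, F=0}.
      branch 2.2 (add !E):
        ○ open, literals {D=1, E=0}.
0 branches closed, 4 open.
Each open branch fixes some atoms; the unmentioned ones are free. Counting distinct full assignments: branch {B=1} (C, F, D, E, A) contributes 32 new; branch {E=0} (C, F, D, A, B) contributes 16 new; branch {A=1, B=0, D=1, F=0} (C, E) contributes 2 new; branch {D=1, E=0} (C, F, A, B) contributes 0 new. Total: 50.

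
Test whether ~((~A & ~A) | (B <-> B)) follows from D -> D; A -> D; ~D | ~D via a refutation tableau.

Initial set: {(D -> D); (A -> D); (~D | ~D); ~~((~A & ~A) | (B <-> B))}.
(D -> D): β-rule — branch into ~D  //  D.
  branch 1 (add ~D):
    (A -> D): β-rule — branch into ~A  //  D.
      branch 1.1 (add ~A):
        (~D | ~D): β-rule — branch into ~D  //  ~D.
          branch 1.1.1 (add ~D):
            ~~((~A & ~A) | (B <-> B)): β-rule — branch into (~A & ~A)  //  (B <-> B).
              branch 1.1.1.1 (add (~A & ~A)):
                (~A & ~A): α-rule — add ~A, ~A.
                ○ open, literals {A=0, D=0}.
              branch 1.1.1.2 (add (B <-> B)):
                (B <-> B): β-rule — branch into B, B  //  ~B, ~B.
                  branch 1.1.1.2.1 (add B, B):
                    ○ open, literals {A=0, B=1, D=0}.
                  branch 1.1.1.2.2 (add ~B, ~B):
                    ○ open, literals {A=0, B=0, D=0}.
          branch 1.1.2 (add ~D):
            ~~((~A & ~A) | (B <-> B)): β-rule — branch into (~A & ~A)  //  (B <-> B).
              branch 1.1.2.1 (add (~A & ~A)):
                (~A & ~A): α-rule — add ~A, ~A.
                ○ open, literals {A=0, D=0}.
              branch 1.1.2.2 (add (B <-> B)):
                (B <-> B): β-rule — branch into B, B  //  ~B, ~B.
                  branch 1.1.2.2.1 (add B, B):
                    ○ open, literals {A=0, B=1, D=0}.
                  branch 1.1.2.2.2 (add ~B, ~B):
                    ○ open, literals {A=0, B=0, D=0}.
      branch 1.2 (add D):
        × closes — contains both D and ~D.
  branch 2 (add D):
    (A -> D): β-rule — branch into ~A  //  D.
      branch 2.1 (add ~A):
        (~D | ~D): β-rule — branch into ~D  //  ~D.
          branch 2.1.1 (add ~D):
            × closes — contains both D and ~D.
          branch 2.1.2 (add ~D):
            × closes — contains both D and ~D.
      branch 2.2 (add D):
        (~D | ~D): β-rule — branch into ~D  //  ~D.
          branch 2.2.1 (add ~D):
            × closes — contains both D and ~D.
          branch 2.2.2 (add ~D):
            × closes — contains both D and ~D.
5 branches closed, 6 open.
An open branch gives a countermodel: A=0, D=0 (unmentioned atoms arbitrary); the premises hold there but the conclusion fails.

No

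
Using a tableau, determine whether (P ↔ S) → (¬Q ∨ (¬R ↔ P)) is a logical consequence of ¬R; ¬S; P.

Initial set: {¬R; ¬S; P; ¬((P ↔ S) → (¬Q ∨ (¬R ↔ P)))}.
¬((P ↔ S) → (¬Q ∨ (¬R ↔ P))): α-rule — add (P ↔ S), ¬(¬Q ∨ (¬R ↔ P)).
¬(¬Q ∨ (¬R ↔ P)): α-rule — add ¬¬Q, ¬(¬R ↔ P).
(P ↔ S): β-rule — branch into P, S  //  ¬P, ¬S.
  branch 1 (add P, S):
    × closes — contains both S and ¬S.
  branch 2 (add ¬P, ¬S):
    × closes — contains both P and ¬P.
All 2 branches close.
Every branch closed, so the premises entail the conclusion.

Yes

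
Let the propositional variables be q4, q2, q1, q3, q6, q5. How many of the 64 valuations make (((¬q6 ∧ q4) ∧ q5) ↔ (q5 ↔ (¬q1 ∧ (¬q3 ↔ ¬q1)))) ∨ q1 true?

48

Initial set: {T ((((¬q6 ∧ q4) ∧ q5) ↔ (q5 ↔ (¬q1 ∧ (¬q3 ↔ ¬q1)))) ∨ q1)}.
T ((((¬q6 ∧ q4) ∧ q5) ↔ (q5 ↔ (¬q1 ∧ (¬q3 ↔ ¬q1)))) ∨ q1): β-rule — branch into T (((¬q6 ∧ q4) ∧ q5) ↔ (q5 ↔ (¬q1 ∧ (¬q3 ↔ ¬q1))))  //  T q1.
  branch 1 (add T (((¬q6 ∧ q4) ∧ q5) ↔ (q5 ↔ (¬q1 ∧ (¬q3 ↔ ¬q1))))):
    T (((¬q6 ∧ q4) ∧ q5) ↔ (q5 ↔ (¬q1 ∧ (¬q3 ↔ ¬q1)))): β-rule — branch into T ((¬q6 ∧ q4) ∧ q5), T (q5 ↔ (¬q1 ∧ (¬q3 ↔ ¬q1)))  //  F ((¬q6 ∧ q4) ∧ q5), F (q5 ↔ (¬q1 ∧ (¬q3 ↔ ¬q1))).
      branch 1.1 (add T ((¬q6 ∧ q4) ∧ q5), T (q5 ↔ (¬q1 ∧ (¬q3 ↔ ¬q1)))):
        T ((¬q6 ∧ q4) ∧ q5): α-rule — add T (¬q6 ∧ q4), T q5.
        T (¬q6 ∧ q4): α-rule — add T ¬q6, T q4.
        T (q5 ↔ (¬q1 ∧ (¬q3 ↔ ¬q1))): β-rule — branch into T q5, T (¬q1 ∧ (¬q3 ↔ ¬q1))  //  F q5, F (¬q1 ∧ (¬q3 ↔ ¬q1)).
          branch 1.1.1 (add T q5, T (¬q1 ∧ (¬q3 ↔ ¬q1))):
            T (¬q1 ∧ (¬q3 ↔ ¬q1)): α-rule — add T ¬q1, T (¬q3 ↔ ¬q1).
            T (¬q3 ↔ ¬q1): β-rule — branch into T ¬q3, T ¬q1  //  F ¬q3, F ¬q1.
              branch 1.1.1.1 (add T ¬q3, T ¬q1):
                ○ open, literals {q1=0, q3=0, q4=1, q5=1, q6=0}.
              branch 1.1.1.2 (add F ¬q3, F ¬q1):
                × closes — contains both q1 and ¬q1.
          branch 1.1.2 (add F q5, F (¬q1 ∧ (¬q3 ↔ ¬q1))):
            × closes — contains both q5 and ¬q5.
      branch 1.2 (add F ((¬q6 ∧ q4) ∧ q5), F (q5 ↔ (¬q1 ∧ (¬q3 ↔ ¬q1)))):
        F ((¬q6 ∧ q4) ∧ q5): β-rule — branch into F (¬q6 ∧ q4)  //  F q5.
          branch 1.2.1 (add F (¬q6 ∧ q4)):
            F (q5 ↔ (¬q1 ∧ (¬q3 ↔ ¬q1))): β-rule — branch into T q5, F (¬q1 ∧ (¬q3 ↔ ¬q1))  //  F q5, T (¬q1 ∧ (¬q3 ↔ ¬q1)).
              branch 1.2.1.1 (add T q5, F (¬q1 ∧ (¬q3 ↔ ¬q1))):
                F (¬q6 ∧ q4): β-rule — branch into F ¬q6  //  F q4.
                  branch 1.2.1.1.1 (add F ¬q6):
                    F (¬q1 ∧ (¬q3 ↔ ¬q1)): β-rule — branch into F ¬q1  //  F (¬q3 ↔ ¬q1).
                      branch 1.2.1.1.1.1 (add F ¬q1):
                        ○ open, literals {q1=1, q5=1, q6=1}.
                      branch 1.2.1.1.1.2 (add F (¬q3 ↔ ¬q1)):
                        F (¬q3 ↔ ¬q1): β-rule — branch into T ¬q3, F ¬q1  //  F ¬q3, T ¬q1.
                          branch 1.2.1.1.1.2.1 (add T ¬q3, F ¬q1):
                            ○ open, literals {q1=1, q3=0, q5=1, q6=1}.
                          branch 1.2.1.1.1.2.2 (add F ¬q3, T ¬q1):
                            ○ open, literals {q1=0, q3=1, q5=1, q6=1}.
                  branch 1.2.1.1.2 (add F q4):
                    F (¬q1 ∧ (¬q3 ↔ ¬q1)): β-rule — branch into F ¬q1  //  F (¬q3 ↔ ¬q1).
                      branch 1.2.1.1.2.1 (add F ¬q1):
                        ○ open, literals {q1=1, q4=0, q5=1}.
                      branch 1.2.1.1.2.2 (add F (¬q3 ↔ ¬q1)):
                        F (¬q3 ↔ ¬q1): β-rule — branch into T ¬q3, F ¬q1  //  F ¬q3, T ¬q1.
                          branch 1.2.1.1.2.2.1 (add T ¬q3, F ¬q1):
                            ○ open, literals {q1=1, q3=0, q4=0, q5=1}.
                          branch 1.2.1.1.2.2.2 (add F ¬q3, T ¬q1):
                            ○ open, literals {q1=0, q3=1, q4=0, q5=1}.
              branch 1.2.1.2 (add F q5, T (¬q1 ∧ (¬q3 ↔ ¬q1))):
                T (¬q1 ∧ (¬q3 ↔ ¬q1)): α-rule — add T ¬q1, T (¬q3 ↔ ¬q1).
                F (¬q6 ∧ q4): β-rule — branch into F ¬q6  //  F q4.
                  branch 1.2.1.2.1 (add F ¬q6):
                    T (¬q3 ↔ ¬q1): β-rule — branch into T ¬q3, T ¬q1  //  F ¬q3, F ¬q1.
                      branch 1.2.1.2.1.1 (add T ¬q3, T ¬q1):
                        ○ open, literals {q1=0, q3=0, q5=0, q6=1}.
                      branch 1.2.1.2.1.2 (add F ¬q3, F ¬q1):
                        × closes — contains both q1 and ¬q1.
                  branch 1.2.1.2.2 (add F q4):
                    T (¬q3 ↔ ¬q1): β-rule — branch into T ¬q3, T ¬q1  //  F ¬q3, F ¬q1.
                      branch 1.2.1.2.2.1 (add T ¬q3, T ¬q1):
                        ○ open, literals {q1=0, q3=0, q4=0, q5=0}.
                      branch 1.2.1.2.2.2 (add F ¬q3, F ¬q1):
                        × closes — contains both q1 and ¬q1.
          branch 1.2.2 (add F q5):
            F (q5 ↔ (¬q1 ∧ (¬q3 ↔ ¬q1))): β-rule — branch into T q5, F (¬q1 ∧ (¬q3 ↔ ¬q1))  //  F q5, T (¬q1 ∧ (¬q3 ↔ ¬q1)).
              branch 1.2.2.1 (add T q5, F (¬q1 ∧ (¬q3 ↔ ¬q1))):
                × closes — contains both q5 and ¬q5.
              branch 1.2.2.2 (add F q5, T (¬q1 ∧ (¬q3 ↔ ¬q1))):
                T (¬q1 ∧ (¬q3 ↔ ¬q1)): α-rule — add T ¬q1, T (¬q3 ↔ ¬q1).
                T (¬q3 ↔ ¬q1): β-rule — branch into T ¬q3, T ¬q1  //  F ¬q3, F ¬q1.
                  branch 1.2.2.2.1 (add T ¬q3, T ¬q1):
                    ○ open, literals {q1=0, q3=0, q5=0}.
                  branch 1.2.2.2.2 (add F ¬q3, F ¬q1):
                    × closes — contains both q1 and ¬q1.
  branch 2 (add T q1):
    ○ open, literals {q1=1}.
6 branches closed, 11 open.
Each open branch fixes some atoms; the unmentioned ones are free. Counting distinct full assignments: branch {q1=0, q3=0, q4=1, q5=1, q6=0} (q2) contributes 2 new; branch {q1=1, q5=1, q6=1} (q4, q2, q3) contributes 8 new; branch {q1=1, q3=0, q5=1, q6=1} (q4, q2) contributes 0 new; branch {q1=0, q3=1, q5=1, q6=1} (q4, q2) contributes 4 new; branch {q1=1, q4=0, q5=1} (q2, q3, q6) contributes 4 new; branch {q1=1, q3=0, q4=0, q5=1} (q2, q6) contributes 0 new; branch {q1=0, q3=1, q4=0, q5=1} (q2, q6) contributes 2 new; branch {q1=0, q3=0, q5=0, q6=1} (q4, q2) contributes 4 new; branch {q1=0, q3=0, q4=0, q5=0} (q2, q6) contributes 2 new; branch {q1=0, q3=0, q5=0} (q4, q2, q6) contributes 2 new; branch {q1=1} (q4, q2, q3, q6, q5) contributes 20 new. Total: 48.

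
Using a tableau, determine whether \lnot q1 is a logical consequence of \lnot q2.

No

Initial set: {\lnot q2; \lnot \lnot q1}.
○ open, literals {q1=true, q2=false}.
0 branches closed, 1 open.
An open branch gives a countermodel: q1=true, q2=false (unmentioned atoms arbitrary); the premises hold there but the conclusion fails.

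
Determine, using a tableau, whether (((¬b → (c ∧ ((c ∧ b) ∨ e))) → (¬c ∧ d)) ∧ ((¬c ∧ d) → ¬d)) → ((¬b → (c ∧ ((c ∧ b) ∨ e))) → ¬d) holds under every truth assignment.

Valid

Assume the negation and expand:
Initial set: {¬((((¬b → (c ∧ ((c ∧ b) ∨ e))) → (¬c ∧ d)) ∧ ((¬c ∧ d) → ¬d)) → ((¬b → (c ∧ ((c ∧ b) ∨ e))) → ¬d))}.
¬((((¬b → (c ∧ ((c ∧ b) ∨ e))) → (¬c ∧ d)) ∧ ((¬c ∧ d) → ¬d)) → ((¬b → (c ∧ ((c ∧ b) ∨ e))) → ¬d)): α-rule — add (((¬b → (c ∧ ((c ∧ b) ∨ e))) → (¬c ∧ d)) ∧ ((¬c ∧ d) → ¬d)), ¬((¬b → (c ∧ ((c ∧ b) ∨ e))) → ¬d).
(((¬b → (c ∧ ((c ∧ b) ∨ e))) → (¬c ∧ d)) ∧ ((¬c ∧ d) → ¬d)): α-rule — add ((¬b → (c ∧ ((c ∧ b) ∨ e))) → (¬c ∧ d)), ((¬c ∧ d) → ¬d).
¬((¬b → (c ∧ ((c ∧ b) ∨ e))) → ¬d): α-rule — add (¬b → (c ∧ ((c ∧ b) ∨ e))), ¬¬d.
((¬b → (c ∧ ((c ∧ b) ∨ e))) → (¬c ∧ d)): β-rule — branch into ¬(¬b → (c ∧ ((c ∧ b) ∨ e)))  //  (¬c ∧ d).
  branch 1 (add ¬(¬b → (c ∧ ((c ∧ b) ∨ e)))):
    ¬(¬b → (c ∧ ((c ∧ b) ∨ e))): α-rule — add ¬b, ¬(c ∧ ((c ∧ b) ∨ e)).
    ((¬c ∧ d) → ¬d): β-rule — branch into ¬(¬c ∧ d)  //  ¬d.
      branch 1.1 (add ¬(¬c ∧ d)):
        (¬b → (c ∧ ((c ∧ b) ∨ e))): β-rule — branch into ¬¬b  //  (c ∧ ((c ∧ b) ∨ e)).
          branch 1.1.1 (add ¬¬b):
            × closes — contains both b and ¬b.
          branch 1.1.2 (add (c ∧ ((c ∧ b) ∨ e))):
            (c ∧ ((c ∧ b) ∨ e)): α-rule — add c, ((c ∧ b) ∨ e).
            ¬(c ∧ ((c ∧ b) ∨ e)): β-rule — branch into ¬c  //  ¬((c ∧ b) ∨ e).
              branch 1.1.2.1 (add ¬c):
                × closes — contains both c and ¬c.
              branch 1.1.2.2 (add ¬((c ∧ b) ∨ e)):
                ¬((c ∧ b) ∨ e): α-rule — add ¬(c ∧ b), ¬e.
                ¬(¬c ∧ d): β-rule — branch into ¬¬c  //  ¬d.
                  branch 1.1.2.2.1 (add ¬¬c):
                    ((c ∧ b) ∨ e): β-rule — branch into (c ∧ b)  //  e.
                      branch 1.1.2.2.1.1 (add (c ∧ b)):
                        (c ∧ b): α-rule — add c, b.
                        × closes — contains both b and ¬b.
                      branch 1.1.2.2.1.2 (add e):
                        × closes — contains both e and ¬e.
                  branch 1.1.2.2.2 (add ¬d):
                    × closes — contains both d and ¬d.
      branch 1.2 (add ¬d):
        × closes — contains both d and ¬d.
  branch 2 (add (¬c ∧ d)):
    (¬c ∧ d): α-rule — add ¬c, d.
    ((¬c ∧ d) → ¬d): β-rule — branch into ¬(¬c ∧ d)  //  ¬d.
      branch 2.1 (add ¬(¬c ∧ d)):
        (¬b → (c ∧ ((c ∧ b) ∨ e))): β-rule — branch into ¬¬b  //  (c ∧ ((c ∧ b) ∨ e)).
          branch 2.1.1 (add ¬¬b):
            ¬(¬c ∧ d): β-rule — branch into ¬¬c  //  ¬d.
              branch 2.1.1.1 (add ¬¬c):
                × closes — contains both c and ¬c.
              branch 2.1.1.2 (add ¬d):
                × closes — contains both d and ¬d.
          branch 2.1.2 (add (c ∧ ((c ∧ b) ∨ e))):
            (c ∧ ((c ∧ b) ∨ e)): α-rule — add c, ((c ∧ b) ∨ e).
            × closes — contains both c and ¬c.
      branch 2.2 (add ¬d):
        × closes — contains both d and ¬d.
All 10 branches close.
Every branch closed, so the negation is unsatisfiable and the formula is valid.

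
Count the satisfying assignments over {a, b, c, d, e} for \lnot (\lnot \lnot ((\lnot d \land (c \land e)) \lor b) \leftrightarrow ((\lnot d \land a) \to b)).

Initial set: {\lnot (\lnot \lnot ((\lnot d \land (c \land e)) \lor b) \leftrightarrow ((\lnot d \land a) \to b))}.
\lnot (\lnot \lnot ((\lnot d \land (c \land e)) \lor b) \leftrightarrow ((\lnot d \land a) \to b)): β-rule — branch into \lnot \lnot ((\lnot d \land (c \land e)) \lor b), \lnot ((\lnot d \land a) \to b)  //  \lnot \lnot \lnot ((\lnot d \land (c \land e)) \lor b), ((\lnot d \land a) \to b).
  branch 1 (add \lnot \lnot ((\lnot d \land (c \land e)) \lor b), \lnot ((\lnot d \land a) \to b)):
    \lnot \lnot ((\lnot d \land (c \land e)) \lor b): drop double negation, giving ((\lnot d \land (c \land e)) \lor b).
    \lnot ((\lnot d \land a) \to b): α-rule — add (\lnot d \land a), \lnot b.
    (\lnot d \land a): α-rule — add \lnot d, a.
    ((\lnot d \land (c \land e)) \lor b): β-rule — branch into (\lnot d \land (c \land e))  //  b.
      branch 1.1 (add (\lnot d \land (c \land e))):
        (\lnot d \land (c \land e)): α-rule — add \lnot d, (c \land e).
        (c \land e): α-rule — add c, e.
        ○ open, literals {a=T, b=F, c=T, d=F, e=T}.
      branch 1.2 (add b):
        × closes — contains both b and \lnot b.
  branch 2 (add \lnot \lnot \lnot ((\lnot d \land (c \land e)) \lor b), ((\lnot d \land a) \to b)):
    \lnot \lnot \lnot ((\lnot d \land (c \land e)) \lor b): drop double negation, giving \lnot ((\lnot d \land (c \land e)) \lor b).
    \lnot ((\lnot d \land (c \land e)) \lor b): α-rule — add \lnot (\lnot d \land (c \land e)), \lnot b.
    ((\lnot d \land a) \to b): β-rule — branch into \lnot (\lnot d \land a)  //  b.
      branch 2.1 (add \lnot (\lnot d \land a)):
        \lnot (\lnot d \land (c \land e)): β-rule — branch into \lnot \lnot d  //  \lnot (c \land e).
          branch 2.1.1 (add \lnot \lnot d):
            \lnot (\lnot d \land a): β-rule — branch into \lnot \lnot d  //  \lnot a.
              branch 2.1.1.1 (add \lnot \lnot d):
                ○ open, literals {b=F, d=T}.
              branch 2.1.1.2 (add \lnot a):
                ○ open, literals {a=F, b=F, d=T}.
          branch 2.1.2 (add \lnot (c \land e)):
            \lnot (\lnot d \land a): β-rule — branch into \lnot \lnot d  //  \lnot a.
              branch 2.1.2.1 (add \lnot \lnot d):
                \lnot (c \land e): β-rule — branch into \lnot c  //  \lnot e.
                  branch 2.1.2.1.1 (add \lnot c):
                    ○ open, literals {b=F, c=F, d=T}.
                  branch 2.1.2.1.2 (add \lnot e):
                    ○ open, literals {b=F, d=T, e=F}.
              branch 2.1.2.2 (add \lnot a):
                \lnot (c \land e): β-rule — branch into \lnot c  //  \lnot e.
                  branch 2.1.2.2.1 (add \lnot c):
                    ○ open, literals {a=F, b=F, c=F}.
                  branch 2.1.2.2.2 (add \lnot e):
                    ○ open, literals {a=F, b=F, e=F}.
      branch 2.2 (add b):
        × closes — contains both b and \lnot b.
2 branches closed, 7 open.
Each open branch fixes some atoms; the unmentioned ones are free. Counting distinct full assignments: branch {a=T, b=F, c=T, d=F, e=T} (none free) contributes 1 new; branch {b=F, d=T} (a, c, e) contributes 8 new; branch {a=F, b=F, d=T} (c, e) contributes 0 new; branch {b=F, c=F, d=T} (a, e) contributes 0 new; branch {b=F, d=T, e=F} (a, c) contributes 0 new; branch {a=F, b=F, c=F} (d, e) contributes 2 new; branch {a=F, b=F, e=F} (c, d) contributes 1 new. Total: 12.

12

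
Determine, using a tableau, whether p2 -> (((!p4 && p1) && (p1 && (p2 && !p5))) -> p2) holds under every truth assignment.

Assume the negation and expand:
Initial set: {F (p2 -> (((!p4 && p1) && (p1 && (p2 && !p5))) -> p2))}.
F (p2 -> (((!p4 && p1) && (p1 && (p2 && !p5))) -> p2)): α-rule — add T p2, F (((!p4 && p1) && (p1 && (p2 && !p5))) -> p2).
F (((!p4 && p1) && (p1 && (p2 && !p5))) -> p2): α-rule — add T ((!p4 && p1) && (p1 && (p2 && !p5))), F p2.
× closes — contains both p2 and !p2.
All 1 branch closes.
Every branch closed, so the negation is unsatisfiable and the formula is valid.

Valid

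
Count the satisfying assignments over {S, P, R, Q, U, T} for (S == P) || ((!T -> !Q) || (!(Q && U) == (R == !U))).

60

Initial set: {T ((S == P) || ((!T -> !Q) || (!(Q && U) == (R == !U))))}.
T ((S == P) || ((!T -> !Q) || (!(Q && U) == (R == !U)))): β-rule — branch into T (S == P)  //  T ((!T -> !Q) || (!(Q && U) == (R == !U))).
  branch 1 (add T (S == P)):
    T (S == P): β-rule — branch into T S, T P  //  F S, F P.
      branch 1.1 (add T S, T P):
        ○ open, literals {P=true, S=true}.
      branch 1.2 (add F S, F P):
        ○ open, literals {P=false, S=false}.
  branch 2 (add T ((!T -> !Q) || (!(Q && U) == (R == !U)))):
    T ((!T -> !Q) || (!(Q && U) == (R == !U))): β-rule — branch into T (!T -> !Q)  //  T (!(Q && U) == (R == !U)).
      branch 2.1 (add T (!T -> !Q)):
        T (!T -> !Q): β-rule — branch into F !T  //  T !Q.
          branch 2.1.1 (add F !T):
            ○ open, literals {T=true}.
          branch 2.1.2 (add T !Q):
            ○ open, literals {Q=false}.
      branch 2.2 (add T (!(Q && U) == (R == !U))):
        T (!(Q && U) == (R == !U)): β-rule — branch into T !(Q && U), T (R == !U)  //  F !(Q && U), F (R == !U).
          branch 2.2.1 (add T !(Q && U), T (R == !U)):
            T !(Q && U): β-rule — branch into F Q  //  F U.
              branch 2.2.1.1 (add F Q):
                T (R == !U): β-rule — branch into T R, T !U  //  F R, F !U.
                  branch 2.2.1.1.1 (add T R, T !U):
                    ○ open, literals {Q=false, R=true, U=false}.
                  branch 2.2.1.1.2 (add F R, F !U):
                    ○ open, literals {Q=false, R=false, U=true}.
              branch 2.2.1.2 (add F U):
                T (R == !U): β-rule — branch into T R, T !U  //  F R, F !U.
                  branch 2.2.1.2.1 (add T R, T !U):
                    ○ open, literals {R=true, U=false}.
                  branch 2.2.1.2.2 (add F R, F !U):
                    × closes — contains both U and !U.
          branch 2.2.2 (add F !(Q && U), F (R == !U)):
            F !(Q && U): α-rule — add T Q, T U.
            F (R == !U): β-rule — branch into T R, F !U  //  F R, T !U.
              branch 2.2.2.1 (add T R, F !U):
                ○ open, literals {Q=true, R=true, U=true}.
              branch 2.2.2.2 (add F R, T !U):
                × closes — contains both U and !U.
2 branches closed, 8 open.
Each open branch fixes some atoms; the unmentioned ones are free. Counting distinct full assignments: branch {P=true, S=true} (R, Q, U, T) contributes 16 new; branch {P=false, S=false} (R, Q, U, T) contributes 16 new; branch {T=true} (S, P, R, Q, U) contributes 16 new; branch {Q=false} (S, P, R, U, T) contributes 8 new; branch {Q=false, R=true, U=false} (S, P, T) contributes 0 new; branch {Q=false, R=false, U=true} (S, P, T) contributes 0 new; branch {R=true, U=false} (S, P, Q, T) contributes 2 new; branch {Q=true, R=true, U=true} (S, P, T) contributes 2 new. Total: 60.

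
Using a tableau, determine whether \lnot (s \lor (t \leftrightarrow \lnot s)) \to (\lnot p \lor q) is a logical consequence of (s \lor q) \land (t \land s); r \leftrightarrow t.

Yes

Initial set: {((s \lor q) \land (t \land s)); (r \leftrightarrow t); \lnot (\lnot (s \lor (t \leftrightarrow \lnot s)) \to (\lnot p \lor q))}.
((s \lor q) \land (t \land s)): α-rule — add (s \lor q), (t \land s).
\lnot (\lnot (s \lor (t \leftrightarrow \lnot s)) \to (\lnot p \lor q)): α-rule — add \lnot (s \lor (t \leftrightarrow \lnot s)), \lnot (\lnot p \lor q).
(t \land s): α-rule — add t, s.
\lnot (s \lor (t \leftrightarrow \lnot s)): α-rule — add \lnot s, \lnot (t \leftrightarrow \lnot s).
× closes — contains both s and \lnot s.
All 1 branch closes.
Every branch closed, so the premises entail the conclusion.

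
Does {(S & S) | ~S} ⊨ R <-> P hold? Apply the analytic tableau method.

Initial set: {T ((S & S) | ~S); F (R <-> P)}.
T ((S & S) | ~S): β-rule — branch into T (S & S)  //  T ~S.
  branch 1 (add T (S & S)):
    T (S & S): α-rule — add T S, T S.
    F (R <-> P): β-rule — branch into T R, F P  //  F R, T P.
      branch 1.1 (add T R, F P):
        ○ open, literals {P=false, R=true, S=true}.
      branch 1.2 (add F R, T P):
        ○ open, literals {P=true, R=false, S=true}.
  branch 2 (add T ~S):
    F (R <-> P): β-rule — branch into T R, F P  //  F R, T P.
      branch 2.1 (add T R, F P):
        ○ open, literals {P=false, R=true, S=false}.
      branch 2.2 (add F R, T P):
        ○ open, literals {P=true, R=false, S=false}.
0 branches closed, 4 open.
An open branch gives a countermodel: P=false, R=true, S=true (unmentioned atoms arbitrary); the premises hold there but the conclusion fails.

No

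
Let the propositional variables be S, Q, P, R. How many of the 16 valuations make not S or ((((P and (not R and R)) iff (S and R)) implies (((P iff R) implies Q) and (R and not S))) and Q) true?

Initial set: {(not S or ((((P and (not R and R)) iff (S and R)) implies (((P iff R) implies Q) and (R and not S))) and Q))}.
(not S or ((((P and (not R and R)) iff (S and R)) implies (((P iff R) implies Q) and (R and not S))) and Q)): β-rule — branch into not S  //  ((((P and (not R and R)) iff (S and R)) implies (((P iff R) implies Q) and (R and not S))) and Q).
  branch 1 (add not S):
    ○ open, literals {S=false}.
  branch 2 (add ((((P and (not R and R)) iff (S and R)) implies (((P iff R) implies Q) and (R and not S))) and Q)):
    ((((P and (not R and R)) iff (S and R)) implies (((P iff R) implies Q) and (R and not S))) and Q): α-rule — add (((P and (not R and R)) iff (S and R)) implies (((P iff R) implies Q) and (R and not S))), Q.
    (((P and (not R and R)) iff (S and R)) implies (((P iff R) implies Q) and (R and not S))): β-rule — branch into not ((P and (not R and R)) iff (S and R))  //  (((P iff R) implies Q) and (R and not S)).
      branch 2.1 (add not ((P and (not R and R)) iff (S and R))):
        not ((P and (not R and R)) iff (S and R)): β-rule — branch into (P and (not R and R)), not (S and R)  //  not (P and (not R and R)), (S and R).
          branch 2.1.1 (add (P and (not R and R)), not (S and R)):
            (P and (not R and R)): α-rule — add P, (not R and R).
            (not R and R): α-rule — add not R, R.
            × closes — contains both R and not R.
          branch 2.1.2 (add not (P and (not R and R)), (S and R)):
            (S and R): α-rule — add S, R.
            not (P and (not R and R)): β-rule — branch into not P  //  not (not R and R).
              branch 2.1.2.1 (add not P):
                ○ open, literals {P=false, Q=true, R=true, S=true}.
              branch 2.1.2.2 (add not (not R and R)):
                not (not R and R): β-rule — branch into not not R  //  not R.
                  branch 2.1.2.2.1 (add not not R):
                    ○ open, literals {Q=true, R=true, S=true}.
                  branch 2.1.2.2.2 (add not R):
                    × closes — contains both R and not R.
      branch 2.2 (add (((P iff R) implies Q) and (R and not S))):
        (((P iff R) implies Q) and (R and not S)): α-rule — add ((P iff R) implies Q), (R and not S).
        (R and not S): α-rule — add R, not S.
        ((P iff R) implies Q): β-rule — branch into not (P iff R)  //  Q.
          branch 2.2.1 (add not (P iff R)):
            not (P iff R): β-rule — branch into P, not R  //  not P, R.
              branch 2.2.1.1 (add P, not R):
                × closes — contains both R and not R.
              branch 2.2.1.2 (add not P, R):
                ○ open, literals {P=false, Q=true, R=true, S=false}.
          branch 2.2.2 (add Q):
            ○ open, literals {Q=true, R=true, S=false}.
3 branches closed, 5 open.
Each open branch fixes some atoms; the unmentioned ones are free. Counting distinct full assignments: branch {S=false} (Q, P, R) contributes 8 new; branch {P=false, Q=true, R=true, S=true} (none free) contributes 1 new; branch {Q=true, R=true, S=true} (P) contributes 1 new; branch {P=false, Q=true, R=true, S=false} (none free) contributes 0 new; branch {Q=true, R=true, S=false} (P) contributes 0 new. Total: 10.

10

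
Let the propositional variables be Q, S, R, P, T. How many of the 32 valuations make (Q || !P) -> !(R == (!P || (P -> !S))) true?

20

Initial set: {((Q || !P) -> !(R == (!P || (P -> !S))))}.
((Q || !P) -> !(R == (!P || (P -> !S)))): β-rule — branch into !(Q || !P)  //  !(R == (!P || (P -> !S))).
  branch 1 (add !(Q || !P)):
    !(Q || !P): α-rule — add !Q, !!P.
    ○ open, literals {P=1, Q=0}.
  branch 2 (add !(R == (!P || (P -> !S)))):
    !(R == (!P || (P -> !S))): β-rule — branch into R, !(!P || (P -> !S))  //  !R, (!P || (P -> !S)).
      branch 2.1 (add R, !(!P || (P -> !S))):
        !(!P || (P -> !S)): α-rule — add !!P, !(P -> !S).
        !(P -> !S): α-rule — add P, !!S.
        ○ open, literals {P=1, R=1, S=1}.
      branch 2.2 (add !R, (!P || (P -> !S))):
        (!P || (P -> !S)): β-rule — branch into !P  //  (P -> !S).
          branch 2.2.1 (add !P):
            ○ open, literals {P=0, R=0}.
          branch 2.2.2 (add (P -> !S)):
            (P -> !S): β-rule — branch into !P  //  !S.
              branch 2.2.2.1 (add !P):
                ○ open, literals {P=0, R=0}.
              branch 2.2.2.2 (add !S):
                ○ open, literals {R=0, S=0}.
0 branches closed, 5 open.
Each open branch fixes some atoms; the unmentioned ones are free. Counting distinct full assignments: branch {P=1, Q=0} (S, R, T) contributes 8 new; branch {P=1, R=1, S=1} (Q, T) contributes 2 new; branch {P=0, R=0} (Q, S, T) contributes 8 new; branch {P=0, R=0} (Q, S, T) contributes 0 new; branch {R=0, S=0} (Q, P, T) contributes 2 new. Total: 20.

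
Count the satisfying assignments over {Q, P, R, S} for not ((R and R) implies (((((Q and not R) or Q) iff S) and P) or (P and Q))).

Initial set: {not ((R and R) implies (((((Q and not R) or Q) iff S) and P) or (P and Q)))}.
not ((R and R) implies (((((Q and not R) or Q) iff S) and P) or (P and Q))): α-rule — add (R and R), not (((((Q and not R) or Q) iff S) and P) or (P and Q)).
(R and R): α-rule — add R, R.
not (((((Q and not R) or Q) iff S) and P) or (P and Q)): α-rule — add not ((((Q and not R) or Q) iff S) and P), not (P and Q).
not ((((Q and not R) or Q) iff S) and P): β-rule — branch into not (((Q and not R) or Q) iff S)  //  not P.
  branch 1 (add not (((Q and not R) or Q) iff S)):
    not (P and Q): β-rule — branch into not P  //  not Q.
      branch 1.1 (add not P):
        not (((Q and not R) or Q) iff S): β-rule — branch into ((Q and not R) or Q), not S  //  not ((Q and not R) or Q), S.
          branch 1.1.1 (add ((Q and not R) or Q), not S):
            ((Q and not R) or Q): β-rule — branch into (Q and not R)  //  Q.
              branch 1.1.1.1 (add (Q and not R)):
                (Q and not R): α-rule — add Q, not R.
                × closes — contains both R and not R.
              branch 1.1.1.2 (add Q):
                ○ open, literals {P=false, Q=true, R=true, S=false}.
          branch 1.1.2 (add not ((Q and not R) or Q), S):
            not ((Q and not R) or Q): α-rule — add not (Q and not R), not Q.
            not (Q and not R): β-rule — branch into not Q  //  not not R.
              branch 1.1.2.1 (add not Q):
                ○ open, literals {P=false, Q=false, R=true, S=true}.
              branch 1.1.2.2 (add not not R):
                ○ open, literals {P=false, Q=false, R=true, S=true}.
      branch 1.2 (add not Q):
        not (((Q and not R) or Q) iff S): β-rule — branch into ((Q and not R) or Q), not S  //  not ((Q and not R) or Q), S.
          branch 1.2.1 (add ((Q and not R) or Q), not S):
            ((Q and not R) or Q): β-rule — branch into (Q and not R)  //  Q.
              branch 1.2.1.1 (add (Q and not R)):
                (Q and not R): α-rule — add Q, not R.
                × closes — contains both Q and not Q.
              branch 1.2.1.2 (add Q):
                × closes — contains both Q and not Q.
          branch 1.2.2 (add not ((Q and not R) or Q), S):
            not ((Q and not R) or Q): α-rule — add not (Q and not R), not Q.
            not (Q and not R): β-rule — branch into not Q  //  not not R.
              branch 1.2.2.1 (add not Q):
                ○ open, literals {Q=false, R=true, S=true}.
              branch 1.2.2.2 (add not not R):
                ○ open, literals {Q=false, R=true, S=true}.
  branch 2 (add not P):
    not (P and Q): β-rule — branch into not P  //  not Q.
      branch 2.1 (add not P):
        ○ open, literals {P=false, R=true}.
      branch 2.2 (add not Q):
        ○ open, literals {P=false, Q=false, R=true}.
3 branches closed, 7 open.
Each open branch fixes some atoms; the unmentioned ones are free. Counting distinct full assignments: branch {P=false, Q=true, R=true, S=false} (none free) contributes 1 new; branch {P=false, Q=false, R=true, S=true} (none free) contributes 1 new; branch {P=false, Q=false, R=true, S=true} (none free) contributes 0 new; branch {Q=false, R=true, S=true} (P) contributes 1 new; branch {Q=false, R=true, S=true} (P) contributes 0 new; branch {P=false, R=true} (Q, S) contributes 2 new; branch {P=false, Q=false, R=true} (S) contributes 0 new. Total: 5.

5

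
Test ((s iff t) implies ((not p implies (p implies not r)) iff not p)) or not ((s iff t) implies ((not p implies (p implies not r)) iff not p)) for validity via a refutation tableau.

Assume the negation and expand:
Initial set: {not (((s iff t) implies ((not p implies (p implies not r)) iff not p)) or not ((s iff t) implies ((not p implies (p implies not r)) iff not p)))}.
not (((s iff t) implies ((not p implies (p implies not r)) iff not p)) or not ((s iff t) implies ((not p implies (p implies not r)) iff not p))): α-rule — add not ((s iff t) implies ((not p implies (p implies not r)) iff not p)), not not ((s iff t) implies ((not p implies (p implies not r)) iff not p)).
not ((s iff t) implies ((not p implies (p implies not r)) iff not p)): α-rule — add (s iff t), not ((not p implies (p implies not r)) iff not p).
not not ((s iff t) implies ((not p implies (p implies not r)) iff not p)): β-rule — branch into not (s iff t)  //  ((not p implies (p implies not r)) iff not p).
  branch 1 (add not (s iff t)):
    (s iff t): β-rule — branch into s, t  //  not s, not t.
      branch 1.1 (add s, t):
        not ((not p implies (p implies not r)) iff not p): β-rule — branch into (not p implies (p implies not r)), not not p  //  not (not p implies (p implies not r)), not p.
          branch 1.1.1 (add (not p implies (p implies not r)), not not p):
            not (s iff t): β-rule — branch into s, not t  //  not s, t.
              branch 1.1.1.1 (add s, not t):
                × closes — contains both t and not t.
              branch 1.1.1.2 (add not s, t):
                × closes — contains both s and not s.
          branch 1.1.2 (add not (not p implies (p implies not r)), not p):
            not (not p implies (p implies not r)): α-rule — add not p, not (p implies not r).
            not (p implies not r): α-rule — add p, not not r.
            × closes — contains both p and not p.
      branch 1.2 (add not s, not t):
        not ((not p implies (p implies not r)) iff not p): β-rule — branch into (not p implies (p implies not r)), not not p  //  not (not p implies (p implies not r)), not p.
          branch 1.2.1 (add (not p implies (p implies not r)), not not p):
            not (s iff t): β-rule — branch into s, not t  //  not s, t.
              branch 1.2.1.1 (add s, not t):
                × closes — contains both s and not s.
              branch 1.2.1.2 (add not s, t):
                × closes — contains both t and not t.
          branch 1.2.2 (add not (not p implies (p implies not r)), not p):
            not (not p implies (p implies not r)): α-rule — add not p, not (p implies not r).
            not (p implies not r): α-rule — add p, not not r.
            × closes — contains both p and not p.
  branch 2 (add ((not p implies (p implies not r)) iff not p)):
    (s iff t): β-rule — branch into s, t  //  not s, not t.
      branch 2.1 (add s, t):
        not ((not p implies (p implies not r)) iff not p): β-rule — branch into (not p implies (p implies not r)), not not p  //  not (not p implies (p implies not r)), not p.
          branch 2.1.1 (add (not p implies (p implies not r)), not not p):
            ((not p implies (p implies not r)) iff not p): β-rule — branch into (not p implies (p implies not r)), not p  //  not (not p implies (p implies not r)), not not p.
              branch 2.1.1.1 (add (not p implies (p implies not r)), not p):
                × closes — contains both p and not p.
              branch 2.1.1.2 (add not (not p implies (p implies not r)), not not p):
                not (not p implies (p implies not r)): α-rule — add not p, not (p implies not r).
                × closes — contains both p and not p.
          branch 2.1.2 (add not (not p implies (p implies not r)), not p):
            not (not p implies (p implies not r)): α-rule — add not p, not (p implies not r).
            not (p implies not r): α-rule — add p, not not r.
            × closes — contains both p and not p.
      branch 2.2 (add not s, not t):
        not ((not p implies (p implies not r)) iff not p): β-rule — branch into (not p implies (p implies not r)), not not p  //  not (not p implies (p implies not r)), not p.
          branch 2.2.1 (add (not p implies (p implies not r)), not not p):
            ((not p implies (p implies not r)) iff not p): β-rule — branch into (not p implies (p implies not r)), not p  //  not (not p implies (p implies not r)), not not p.
              branch 2.2.1.1 (add (not p implies (p implies not r)), not p):
                × closes — contains both p and not p.
              branch 2.2.1.2 (add not (not p implies (p implies not r)), not not p):
                not (not p implies (p implies not r)): α-rule — add not p, not (p implies not r).
                × closes — contains both p and not p.
          branch 2.2.2 (add not (not p implies (p implies not r)), not p):
            not (not p implies (p implies not r)): α-rule — add not p, not (p implies not r).
            not (p implies not r): α-rule — add p, not not r.
            × closes — contains both p and not p.
All 12 branches close.
Every branch closed, so the negation is unsatisfiable and the formula is valid.

Valid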